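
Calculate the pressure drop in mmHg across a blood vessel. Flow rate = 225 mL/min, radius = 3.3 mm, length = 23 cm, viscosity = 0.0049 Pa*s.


dP = 8*mu*L*Q / (pi*r^4)
Q = 225 mL/min = 3.75e-06 m^3/s
dP = 90.7485 Pa = 90.7485 / 133.322 mmHg = 0.6807 mmHg


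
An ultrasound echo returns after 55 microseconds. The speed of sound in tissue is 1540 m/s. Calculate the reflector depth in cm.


depth = c * t / 2
t = 55 us = 5.5000e-05 s
depth = 1540 * 5.5000e-05 / 2
depth = 0.04235 m = 4.235 cm


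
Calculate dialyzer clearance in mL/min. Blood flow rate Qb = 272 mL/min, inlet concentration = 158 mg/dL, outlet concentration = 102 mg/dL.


K = Qb * (Cb_in - Cb_out) / Cb_in
K = 272 * (158 - 102) / 158
K = 96.41 mL/min


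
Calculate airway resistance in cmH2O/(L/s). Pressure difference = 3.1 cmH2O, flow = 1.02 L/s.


R = dP / flow
R = 3.1 / 1.02
R = 3.039 cmH2O/(L/s)


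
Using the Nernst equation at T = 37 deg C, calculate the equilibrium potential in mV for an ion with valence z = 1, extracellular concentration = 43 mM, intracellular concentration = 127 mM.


E = (RT/(zF)) * ln(C_out/C_in)
T = 37 + 273.15 = 310.15 K
E = (8.314 * 310.15 / (1 * 96485)) * ln(43/127)
E = -28.94 mV


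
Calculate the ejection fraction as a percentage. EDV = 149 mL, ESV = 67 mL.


SV = EDV - ESV = 149 - 67 = 82 mL
EF = SV/EDV * 100 = 82/149 * 100
EF = 55.03%


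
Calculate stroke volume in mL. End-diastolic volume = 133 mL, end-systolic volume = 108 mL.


SV = EDV - ESV
SV = 133 - 108
SV = 25 mL


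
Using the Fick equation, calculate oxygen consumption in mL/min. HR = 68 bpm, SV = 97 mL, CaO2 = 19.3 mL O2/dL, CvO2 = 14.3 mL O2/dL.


CO = HR*SV = 68*97/1000 = 6.596 L/min
a-v O2 diff = 19.3 - 14.3 = 5 mL/dL
VO2 = CO * (CaO2-CvO2) * 10 dL/L
VO2 = 6.596 * 5 * 10
VO2 = 329.8 mL/min


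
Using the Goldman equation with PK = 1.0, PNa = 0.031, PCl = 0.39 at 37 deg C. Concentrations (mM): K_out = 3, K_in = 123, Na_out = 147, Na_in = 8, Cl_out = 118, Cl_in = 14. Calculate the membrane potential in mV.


Vm = (RT/F)*ln((PK*Ko + PNa*Nao + PCl*Cli)/(PK*Ki + PNa*Nai + PCl*Clo))
Numer = 13.017, Denom = 169.268
Vm = -68.56 mV


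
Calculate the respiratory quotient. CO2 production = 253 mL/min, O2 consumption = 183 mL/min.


RQ = VCO2 / VO2
RQ = 253 / 183
RQ = 1.383


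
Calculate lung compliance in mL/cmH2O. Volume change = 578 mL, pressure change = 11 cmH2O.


C = dV / dP
C = 578 / 11
C = 52.55 mL/cmH2O


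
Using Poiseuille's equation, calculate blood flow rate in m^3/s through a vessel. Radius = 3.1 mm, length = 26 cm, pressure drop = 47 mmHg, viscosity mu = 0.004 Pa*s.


Q = pi*r^4*dP / (8*mu*L)
r = 0.0031 m, L = 0.26 m
dP = 47 mmHg = 6266.134 Pa
Q = 2.1851e-04 m^3/s


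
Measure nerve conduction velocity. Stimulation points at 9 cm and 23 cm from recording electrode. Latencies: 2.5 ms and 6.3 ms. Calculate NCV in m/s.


Distance = (23 - 9) / 100 = 0.14 m
dt = (6.3 - 2.5) / 1000 = 0.0038 s
NCV = dist / dt = 36.84 m/s


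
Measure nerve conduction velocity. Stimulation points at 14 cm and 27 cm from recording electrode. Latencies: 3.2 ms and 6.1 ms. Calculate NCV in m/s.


Distance = (27 - 14) / 100 = 0.13 m
dt = (6.1 - 3.2) / 1000 = 0.0029 s
NCV = dist / dt = 44.83 m/s


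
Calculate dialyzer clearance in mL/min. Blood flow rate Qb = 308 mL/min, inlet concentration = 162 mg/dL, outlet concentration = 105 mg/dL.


K = Qb * (Cb_in - Cb_out) / Cb_in
K = 308 * (162 - 105) / 162
K = 108.4 mL/min


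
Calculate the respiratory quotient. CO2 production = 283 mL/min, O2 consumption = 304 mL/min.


RQ = VCO2 / VO2
RQ = 283 / 304
RQ = 0.9309


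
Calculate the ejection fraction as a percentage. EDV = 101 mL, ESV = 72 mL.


SV = EDV - ESV = 101 - 72 = 29 mL
EF = SV/EDV * 100 = 29/101 * 100
EF = 28.71%


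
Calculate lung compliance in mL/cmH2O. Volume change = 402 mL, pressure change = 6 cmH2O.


C = dV / dP
C = 402 / 6
C = 67 mL/cmH2O


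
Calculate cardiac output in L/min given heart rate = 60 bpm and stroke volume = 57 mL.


CO = HR * SV
CO = 60 * 57 / 1000
CO = 3.42 L/min


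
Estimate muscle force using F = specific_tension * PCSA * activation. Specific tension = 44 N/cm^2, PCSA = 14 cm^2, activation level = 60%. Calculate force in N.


F = sigma * PCSA * activation
F = 44 * 14 * 0.6
F = 369.6 N


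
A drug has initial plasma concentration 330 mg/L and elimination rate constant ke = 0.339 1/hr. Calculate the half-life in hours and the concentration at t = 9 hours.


t_half = ln(2) / ke = 0.693147 / 0.339 = 2.045 hr
C(t) = C0 * exp(-ke*t) = 330 * exp(-0.339*9)
C(9) = 15.61 mg/L


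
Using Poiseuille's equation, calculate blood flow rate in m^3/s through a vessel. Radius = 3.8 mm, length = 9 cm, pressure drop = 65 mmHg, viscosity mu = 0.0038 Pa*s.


Q = pi*r^4*dP / (8*mu*L)
r = 0.0038 m, L = 0.09 m
dP = 65 mmHg = 8665.93 Pa
Q = 0.002075 m^3/s


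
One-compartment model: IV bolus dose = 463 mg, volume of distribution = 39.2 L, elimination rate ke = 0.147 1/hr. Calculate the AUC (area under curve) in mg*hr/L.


C0 = Dose/Vd = 463/39.2 = 11.8112 mg/L
AUC = C0/ke = 11.8112/0.147
AUC = 80.35 mg*hr/L


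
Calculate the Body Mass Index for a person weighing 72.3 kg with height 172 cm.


BMI = weight / height^2
height = 172 cm = 1.72 m
BMI = 72.3 / 1.72^2
BMI = 24.44 kg/m^2


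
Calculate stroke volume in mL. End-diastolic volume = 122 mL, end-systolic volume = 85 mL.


SV = EDV - ESV
SV = 122 - 85
SV = 37 mL


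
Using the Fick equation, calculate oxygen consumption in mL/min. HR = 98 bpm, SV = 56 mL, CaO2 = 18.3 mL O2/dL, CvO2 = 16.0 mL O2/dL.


CO = HR*SV = 98*56/1000 = 5.488 L/min
a-v O2 diff = 18.3 - 16.0 = 2.3 mL/dL
VO2 = CO * (CaO2-CvO2) * 10 dL/L
VO2 = 5.488 * 2.3 * 10
VO2 = 126.2 mL/min


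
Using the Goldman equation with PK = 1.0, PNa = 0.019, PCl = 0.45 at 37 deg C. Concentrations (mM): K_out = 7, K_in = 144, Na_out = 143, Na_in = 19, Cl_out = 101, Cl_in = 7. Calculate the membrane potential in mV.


Vm = (RT/F)*ln((PK*Ko + PNa*Nao + PCl*Cli)/(PK*Ki + PNa*Nai + PCl*Clo))
Numer = 12.867, Denom = 189.811
Vm = -71.93 mV


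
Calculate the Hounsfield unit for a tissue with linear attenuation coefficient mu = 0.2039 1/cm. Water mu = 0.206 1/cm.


HU = ((mu_tissue - mu_water) / mu_water) * 1000
HU = ((0.2039 - 0.206) / 0.206) * 1000
HU = -10.19


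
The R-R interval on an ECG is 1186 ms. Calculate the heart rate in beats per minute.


HR = 60 / RR_interval(s)
RR = 1186 ms = 1.186 s
HR = 60 / 1.186 = 50.59 bpm


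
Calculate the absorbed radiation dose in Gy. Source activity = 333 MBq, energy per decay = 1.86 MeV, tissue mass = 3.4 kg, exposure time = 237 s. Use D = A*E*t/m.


A = 333 MBq = 3.3300e+08 Bq
E = 1.86 MeV = 2.97972e-13 J
D = A*E*t/m = 3.3300e+08*2.97972e-13*237/3.4
D = 0.006917 Gy


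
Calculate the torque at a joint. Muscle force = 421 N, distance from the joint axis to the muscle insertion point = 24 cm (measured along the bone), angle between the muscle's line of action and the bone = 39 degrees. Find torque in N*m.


Torque = F * d * sin(theta)   (moment arm = d*sin(theta))
d = 24 cm = 0.24 m
Torque = 421 * 0.24 * sin(39)
Torque = 63.59 N*m


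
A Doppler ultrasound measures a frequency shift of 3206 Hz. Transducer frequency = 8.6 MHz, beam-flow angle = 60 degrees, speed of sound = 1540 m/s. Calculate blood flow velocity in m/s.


v = fd * c / (2 * f0 * cos(theta))
v = 3206 * 1540 / (2 * 8.6000e+06 * cos(60))
v = 0.5741 m/s


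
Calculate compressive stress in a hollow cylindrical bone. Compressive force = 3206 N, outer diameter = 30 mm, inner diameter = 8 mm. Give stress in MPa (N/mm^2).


A = pi*(r_o^2 - r_i^2)
r_o = 15 mm, r_i = 4 mm
A = 656.593 mm^2
sigma = F/A = 3206 / 656.593
sigma = 4.883 MPa


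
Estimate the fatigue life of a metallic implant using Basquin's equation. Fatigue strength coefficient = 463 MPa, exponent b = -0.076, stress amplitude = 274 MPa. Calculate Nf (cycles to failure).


sigma_a = sigma_f' * (2Nf)^b
2Nf = (sigma_a/sigma_f')^(1/b)
2Nf = (274/463)^(1/-0.076)
2Nf = 994.87563
Nf = 497.4


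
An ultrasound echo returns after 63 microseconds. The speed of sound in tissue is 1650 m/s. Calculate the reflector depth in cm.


depth = c * t / 2
t = 63 us = 6.3000e-05 s
depth = 1650 * 6.3000e-05 / 2
depth = 0.051975 m = 5.1975 cm


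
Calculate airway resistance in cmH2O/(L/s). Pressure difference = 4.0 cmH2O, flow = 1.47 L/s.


R = dP / flow
R = 4.0 / 1.47
R = 2.721 cmH2O/(L/s)


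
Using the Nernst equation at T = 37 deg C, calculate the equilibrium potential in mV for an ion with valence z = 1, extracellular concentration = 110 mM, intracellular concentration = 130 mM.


E = (RT/(zF)) * ln(C_out/C_in)
T = 37 + 273.15 = 310.15 K
E = (8.314 * 310.15 / (1 * 96485)) * ln(110/130)
E = -4.465 mV


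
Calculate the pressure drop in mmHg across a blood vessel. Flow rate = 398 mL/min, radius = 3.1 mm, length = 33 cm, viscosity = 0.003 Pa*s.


dP = 8*mu*L*Q / (pi*r^4)
Q = 398 mL/min = 6.63333e-06 m^3/s
dP = 181.076 Pa = 181.076 / 133.322 mmHg = 1.358 mmHg


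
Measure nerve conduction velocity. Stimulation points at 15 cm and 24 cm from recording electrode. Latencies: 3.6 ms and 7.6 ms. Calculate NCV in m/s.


Distance = (24 - 15) / 100 = 0.09 m
dt = (7.6 - 3.6) / 1000 = 0.004 s
NCV = dist / dt = 22.5 m/s


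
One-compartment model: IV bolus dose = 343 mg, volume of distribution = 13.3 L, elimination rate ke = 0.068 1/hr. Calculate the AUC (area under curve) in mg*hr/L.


C0 = Dose/Vd = 343/13.3 = 25.7895 mg/L
AUC = C0/ke = 25.7895/0.068
AUC = 379.3 mg*hr/L


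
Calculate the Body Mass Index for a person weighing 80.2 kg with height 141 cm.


BMI = weight / height^2
height = 141 cm = 1.41 m
BMI = 80.2 / 1.41^2
BMI = 40.34 kg/m^2


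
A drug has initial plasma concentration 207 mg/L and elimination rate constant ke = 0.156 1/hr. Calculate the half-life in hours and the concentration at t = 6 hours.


t_half = ln(2) / ke = 0.693147 / 0.156 = 4.443 hr
C(t) = C0 * exp(-ke*t) = 207 * exp(-0.156*6)
C(6) = 81.18 mg/L


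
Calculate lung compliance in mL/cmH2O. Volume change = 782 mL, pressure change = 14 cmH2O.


C = dV / dP
C = 782 / 14
C = 55.86 mL/cmH2O


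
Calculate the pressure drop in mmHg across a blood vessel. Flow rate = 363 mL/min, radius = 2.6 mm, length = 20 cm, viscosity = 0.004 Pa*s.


dP = 8*mu*L*Q / (pi*r^4)
Q = 363 mL/min = 6.05e-06 m^3/s
dP = 269.707 Pa = 269.707 / 133.322 mmHg = 2.023 mmHg


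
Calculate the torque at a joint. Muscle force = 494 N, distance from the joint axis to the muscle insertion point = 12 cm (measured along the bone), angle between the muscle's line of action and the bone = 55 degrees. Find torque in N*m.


Torque = F * d * sin(theta)   (moment arm = d*sin(theta))
d = 12 cm = 0.12 m
Torque = 494 * 0.12 * sin(55)
Torque = 48.56 N*m


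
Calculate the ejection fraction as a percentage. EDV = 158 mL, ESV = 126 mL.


SV = EDV - ESV = 158 - 126 = 32 mL
EF = SV/EDV * 100 = 32/158 * 100
EF = 20.25%


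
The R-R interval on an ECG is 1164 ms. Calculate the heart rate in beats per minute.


HR = 60 / RR_interval(s)
RR = 1164 ms = 1.164 s
HR = 60 / 1.164 = 51.55 bpm


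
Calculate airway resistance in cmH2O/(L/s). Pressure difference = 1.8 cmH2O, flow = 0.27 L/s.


R = dP / flow
R = 1.8 / 0.27
R = 6.667 cmH2O/(L/s)


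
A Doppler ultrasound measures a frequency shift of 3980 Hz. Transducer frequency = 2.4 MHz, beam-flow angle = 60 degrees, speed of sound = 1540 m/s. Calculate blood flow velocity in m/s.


v = fd * c / (2 * f0 * cos(theta))
v = 3980 * 1540 / (2 * 2.4000e+06 * cos(60))
v = 2.554 m/s


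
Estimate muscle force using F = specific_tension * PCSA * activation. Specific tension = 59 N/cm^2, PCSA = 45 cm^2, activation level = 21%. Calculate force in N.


F = sigma * PCSA * activation
F = 59 * 45 * 0.21
F = 557.5 N


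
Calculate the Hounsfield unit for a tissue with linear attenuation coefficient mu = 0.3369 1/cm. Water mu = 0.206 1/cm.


HU = ((mu_tissue - mu_water) / mu_water) * 1000
HU = ((0.3369 - 0.206) / 0.206) * 1000
HU = 635.4


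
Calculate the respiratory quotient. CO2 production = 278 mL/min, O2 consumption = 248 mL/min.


RQ = VCO2 / VO2
RQ = 278 / 248
RQ = 1.121


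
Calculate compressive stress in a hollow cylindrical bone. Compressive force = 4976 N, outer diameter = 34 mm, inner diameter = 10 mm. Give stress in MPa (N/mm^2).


A = pi*(r_o^2 - r_i^2)
r_o = 17 mm, r_i = 5 mm
A = 829.38 mm^2
sigma = F/A = 4976 / 829.38
sigma = 6 MPa


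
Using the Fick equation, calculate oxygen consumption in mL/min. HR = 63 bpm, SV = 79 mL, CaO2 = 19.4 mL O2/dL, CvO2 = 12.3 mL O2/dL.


CO = HR*SV = 63*79/1000 = 4.977 L/min
a-v O2 diff = 19.4 - 12.3 = 7.1 mL/dL
VO2 = CO * (CaO2-CvO2) * 10 dL/L
VO2 = 4.977 * 7.1 * 10
VO2 = 353.4 mL/min


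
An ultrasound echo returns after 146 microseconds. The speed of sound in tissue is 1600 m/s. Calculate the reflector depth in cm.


depth = c * t / 2
t = 146 us = 1.4600e-04 s
depth = 1600 * 1.4600e-04 / 2
depth = 0.1168 m = 11.68 cm


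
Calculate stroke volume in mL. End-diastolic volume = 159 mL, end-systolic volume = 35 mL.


SV = EDV - ESV
SV = 159 - 35
SV = 124 mL


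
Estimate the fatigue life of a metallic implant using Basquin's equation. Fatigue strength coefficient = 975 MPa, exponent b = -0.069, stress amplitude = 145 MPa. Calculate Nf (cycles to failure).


sigma_a = sigma_f' * (2Nf)^b
2Nf = (sigma_a/sigma_f')^(1/b)
2Nf = (145/975)^(1/-0.069)
2Nf = 9.8794673e+11
Nf = 4.9397e+11


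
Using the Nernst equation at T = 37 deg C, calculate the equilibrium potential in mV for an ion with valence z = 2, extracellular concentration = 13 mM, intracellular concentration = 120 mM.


E = (RT/(zF)) * ln(C_out/C_in)
T = 37 + 273.15 = 310.15 K
E = (8.314 * 310.15 / (2 * 96485)) * ln(13/120)
E = -29.7 mV


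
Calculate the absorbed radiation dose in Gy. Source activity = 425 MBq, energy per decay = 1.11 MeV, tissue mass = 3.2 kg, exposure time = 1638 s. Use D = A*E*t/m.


A = 425 MBq = 4.2500e+08 Bq
E = 1.11 MeV = 1.77822e-13 J
D = A*E*t/m = 4.2500e+08*1.77822e-13*1638/3.2
D = 0.03868 Gy


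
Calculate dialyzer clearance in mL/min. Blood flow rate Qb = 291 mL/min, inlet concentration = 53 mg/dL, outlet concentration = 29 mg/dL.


K = Qb * (Cb_in - Cb_out) / Cb_in
K = 291 * (53 - 29) / 53
K = 131.8 mL/min


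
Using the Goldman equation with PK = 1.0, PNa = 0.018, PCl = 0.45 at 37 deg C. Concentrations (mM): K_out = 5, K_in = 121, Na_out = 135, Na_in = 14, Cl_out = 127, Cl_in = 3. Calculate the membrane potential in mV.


Vm = (RT/F)*ln((PK*Ko + PNa*Nao + PCl*Cli)/(PK*Ki + PNa*Nai + PCl*Clo))
Numer = 8.78, Denom = 178.402
Vm = -80.48 mV


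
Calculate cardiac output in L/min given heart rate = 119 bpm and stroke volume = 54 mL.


CO = HR * SV
CO = 119 * 54 / 1000
CO = 6.426 L/min


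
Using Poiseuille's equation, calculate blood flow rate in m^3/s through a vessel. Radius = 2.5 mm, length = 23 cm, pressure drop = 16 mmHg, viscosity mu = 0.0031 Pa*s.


Q = pi*r^4*dP / (8*mu*L)
r = 0.0025 m, L = 0.23 m
dP = 16 mmHg = 2133.152 Pa
Q = 4.5894e-05 m^3/s


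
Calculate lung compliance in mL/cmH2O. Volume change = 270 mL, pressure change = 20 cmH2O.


C = dV / dP
C = 270 / 20
C = 13.5 mL/cmH2O


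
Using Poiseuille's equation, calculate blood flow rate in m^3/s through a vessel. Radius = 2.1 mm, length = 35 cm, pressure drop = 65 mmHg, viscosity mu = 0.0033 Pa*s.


Q = pi*r^4*dP / (8*mu*L)
r = 0.0021 m, L = 0.35 m
dP = 65 mmHg = 8665.93 Pa
Q = 5.7302e-05 m^3/s


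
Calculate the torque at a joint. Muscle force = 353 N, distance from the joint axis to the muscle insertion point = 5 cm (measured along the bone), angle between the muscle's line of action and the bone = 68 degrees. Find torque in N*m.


Torque = F * d * sin(theta)   (moment arm = d*sin(theta))
d = 5 cm = 0.05 m
Torque = 353 * 0.05 * sin(68)
Torque = 16.36 N*m


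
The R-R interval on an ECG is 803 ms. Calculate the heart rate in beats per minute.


HR = 60 / RR_interval(s)
RR = 803 ms = 0.803 s
HR = 60 / 0.803 = 74.72 bpm


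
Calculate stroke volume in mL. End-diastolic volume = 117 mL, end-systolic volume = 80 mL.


SV = EDV - ESV
SV = 117 - 80
SV = 37 mL


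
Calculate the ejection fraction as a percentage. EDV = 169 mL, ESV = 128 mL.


SV = EDV - ESV = 169 - 128 = 41 mL
EF = SV/EDV * 100 = 41/169 * 100
EF = 24.26%


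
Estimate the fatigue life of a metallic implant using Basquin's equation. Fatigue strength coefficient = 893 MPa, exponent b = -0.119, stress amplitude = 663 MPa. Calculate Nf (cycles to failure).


sigma_a = sigma_f' * (2Nf)^b
2Nf = (sigma_a/sigma_f')^(1/b)
2Nf = (663/893)^(1/-0.119)
2Nf = 12.214435
Nf = 6.107


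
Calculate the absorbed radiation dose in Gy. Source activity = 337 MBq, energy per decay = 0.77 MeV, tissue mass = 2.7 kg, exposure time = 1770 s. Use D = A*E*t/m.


A = 337 MBq = 3.3700e+08 Bq
E = 0.77 MeV = 1.23354e-13 J
D = A*E*t/m = 3.3700e+08*1.23354e-13*1770/2.7
D = 0.02725 Gy


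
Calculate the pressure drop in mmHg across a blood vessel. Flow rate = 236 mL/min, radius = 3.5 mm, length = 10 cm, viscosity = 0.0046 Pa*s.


dP = 8*mu*L*Q / (pi*r^4)
Q = 236 mL/min = 3.93333e-06 m^3/s
dP = 30.7034 Pa = 30.7034 / 133.322 mmHg = 0.2303 mmHg


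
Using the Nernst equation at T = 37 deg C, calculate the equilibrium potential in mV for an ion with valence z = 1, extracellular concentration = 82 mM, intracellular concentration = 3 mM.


E = (RT/(zF)) * ln(C_out/C_in)
T = 37 + 273.15 = 310.15 K
E = (8.314 * 310.15 / (1 * 96485)) * ln(82/3)
E = 88.41 mV


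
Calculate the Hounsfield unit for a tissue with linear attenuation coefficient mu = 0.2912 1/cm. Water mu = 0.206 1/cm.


HU = ((mu_tissue - mu_water) / mu_water) * 1000
HU = ((0.2912 - 0.206) / 0.206) * 1000
HU = 413.6


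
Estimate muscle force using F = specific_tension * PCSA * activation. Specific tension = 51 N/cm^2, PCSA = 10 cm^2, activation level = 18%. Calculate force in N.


F = sigma * PCSA * activation
F = 51 * 10 * 0.18
F = 91.8 N


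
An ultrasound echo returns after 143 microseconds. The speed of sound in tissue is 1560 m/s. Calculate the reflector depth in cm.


depth = c * t / 2
t = 143 us = 1.4300e-04 s
depth = 1560 * 1.4300e-04 / 2
depth = 0.11154 m = 11.154 cm


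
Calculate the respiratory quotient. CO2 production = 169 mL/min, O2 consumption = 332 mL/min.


RQ = VCO2 / VO2
RQ = 169 / 332
RQ = 0.509


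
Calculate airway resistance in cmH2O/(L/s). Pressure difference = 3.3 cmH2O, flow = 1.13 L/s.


R = dP / flow
R = 3.3 / 1.13
R = 2.92 cmH2O/(L/s)


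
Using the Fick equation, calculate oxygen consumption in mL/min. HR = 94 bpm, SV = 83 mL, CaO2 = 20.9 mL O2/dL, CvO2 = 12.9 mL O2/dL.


CO = HR*SV = 94*83/1000 = 7.802 L/min
a-v O2 diff = 20.9 - 12.9 = 8 mL/dL
VO2 = CO * (CaO2-CvO2) * 10 dL/L
VO2 = 7.802 * 8 * 10
VO2 = 624.2 mL/min


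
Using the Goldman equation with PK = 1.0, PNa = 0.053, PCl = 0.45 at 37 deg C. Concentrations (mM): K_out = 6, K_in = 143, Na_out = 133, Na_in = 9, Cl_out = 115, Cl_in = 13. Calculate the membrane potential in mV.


Vm = (RT/F)*ln((PK*Ko + PNa*Nao + PCl*Cli)/(PK*Ki + PNa*Nai + PCl*Clo))
Numer = 18.899, Denom = 195.227
Vm = -62.4 mV


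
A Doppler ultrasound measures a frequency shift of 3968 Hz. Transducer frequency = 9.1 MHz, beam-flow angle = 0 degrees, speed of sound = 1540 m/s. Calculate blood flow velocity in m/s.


v = fd * c / (2 * f0 * cos(theta))
v = 3968 * 1540 / (2 * 9.1000e+06 * cos(0))
v = 0.3358 m/s


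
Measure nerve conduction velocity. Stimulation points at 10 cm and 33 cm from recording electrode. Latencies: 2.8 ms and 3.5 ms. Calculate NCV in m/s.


Distance = (33 - 10) / 100 = 0.23 m
dt = (3.5 - 2.8) / 1000 = 7.0000e-04 s
NCV = dist / dt = 328.6 m/s


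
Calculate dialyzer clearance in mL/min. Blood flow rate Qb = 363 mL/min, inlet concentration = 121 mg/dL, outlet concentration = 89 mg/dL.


K = Qb * (Cb_in - Cb_out) / Cb_in
K = 363 * (121 - 89) / 121
K = 96 mL/min


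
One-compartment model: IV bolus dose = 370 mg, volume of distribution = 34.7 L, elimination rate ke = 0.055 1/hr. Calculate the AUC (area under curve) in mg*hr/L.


C0 = Dose/Vd = 370/34.7 = 10.6628 mg/L
AUC = C0/ke = 10.6628/0.055
AUC = 193.9 mg*hr/L


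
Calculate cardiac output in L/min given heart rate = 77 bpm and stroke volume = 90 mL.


CO = HR * SV
CO = 77 * 90 / 1000
CO = 6.93 L/min


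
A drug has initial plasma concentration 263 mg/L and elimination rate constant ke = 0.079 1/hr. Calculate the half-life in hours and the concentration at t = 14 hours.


t_half = ln(2) / ke = 0.693147 / 0.079 = 8.774 hr
C(t) = C0 * exp(-ke*t) = 263 * exp(-0.079*14)
C(14) = 87.02 mg/L


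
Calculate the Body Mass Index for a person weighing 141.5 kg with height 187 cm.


BMI = weight / height^2
height = 187 cm = 1.87 m
BMI = 141.5 / 1.87^2
BMI = 40.46 kg/m^2


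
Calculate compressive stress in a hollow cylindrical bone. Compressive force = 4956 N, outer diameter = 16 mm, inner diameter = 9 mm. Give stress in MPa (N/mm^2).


A = pi*(r_o^2 - r_i^2)
r_o = 8 mm, r_i = 4.5 mm
A = 137.445 mm^2
sigma = F/A = 4956 / 137.445
sigma = 36.06 MPa


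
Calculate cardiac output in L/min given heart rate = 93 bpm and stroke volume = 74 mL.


CO = HR * SV
CO = 93 * 74 / 1000
CO = 6.882 L/min


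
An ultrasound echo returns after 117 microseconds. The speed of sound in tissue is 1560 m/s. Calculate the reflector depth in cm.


depth = c * t / 2
t = 117 us = 1.1700e-04 s
depth = 1560 * 1.1700e-04 / 2
depth = 0.09126 m = 9.126 cm


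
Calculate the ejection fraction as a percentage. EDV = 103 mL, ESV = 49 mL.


SV = EDV - ESV = 103 - 49 = 54 mL
EF = SV/EDV * 100 = 54/103 * 100
EF = 52.43%


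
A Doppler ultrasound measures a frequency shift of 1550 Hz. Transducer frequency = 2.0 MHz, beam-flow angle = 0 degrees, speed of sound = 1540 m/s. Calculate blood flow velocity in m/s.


v = fd * c / (2 * f0 * cos(theta))
v = 1550 * 1540 / (2 * 2.0000e+06 * cos(0))
v = 0.5968 m/s


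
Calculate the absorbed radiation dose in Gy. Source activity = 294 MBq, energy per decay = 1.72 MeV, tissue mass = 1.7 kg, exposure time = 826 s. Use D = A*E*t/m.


A = 294 MBq = 2.9400e+08 Bq
E = 1.72 MeV = 2.75544e-13 J
D = A*E*t/m = 2.9400e+08*2.75544e-13*826/1.7
D = 0.03936 Gy


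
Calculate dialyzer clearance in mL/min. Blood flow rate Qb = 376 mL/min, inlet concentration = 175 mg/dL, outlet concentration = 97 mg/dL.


K = Qb * (Cb_in - Cb_out) / Cb_in
K = 376 * (175 - 97) / 175
K = 167.6 mL/min


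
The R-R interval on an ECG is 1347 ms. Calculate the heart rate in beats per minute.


HR = 60 / RR_interval(s)
RR = 1347 ms = 1.347 s
HR = 60 / 1.347 = 44.54 bpm


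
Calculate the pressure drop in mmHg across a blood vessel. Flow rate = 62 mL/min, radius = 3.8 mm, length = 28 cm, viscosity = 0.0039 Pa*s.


dP = 8*mu*L*Q / (pi*r^4)
Q = 62 mL/min = 1.03333e-06 m^3/s
dP = 13.7806 Pa = 13.7806 / 133.322 mmHg = 0.1034 mmHg


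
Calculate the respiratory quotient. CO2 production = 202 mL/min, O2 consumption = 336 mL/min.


RQ = VCO2 / VO2
RQ = 202 / 336
RQ = 0.6012


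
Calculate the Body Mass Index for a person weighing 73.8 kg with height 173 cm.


BMI = weight / height^2
height = 173 cm = 1.73 m
BMI = 73.8 / 1.73^2
BMI = 24.66 kg/m^2


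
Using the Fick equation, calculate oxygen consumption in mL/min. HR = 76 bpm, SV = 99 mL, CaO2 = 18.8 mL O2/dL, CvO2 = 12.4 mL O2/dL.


CO = HR*SV = 76*99/1000 = 7.524 L/min
a-v O2 diff = 18.8 - 12.4 = 6.4 mL/dL
VO2 = CO * (CaO2-CvO2) * 10 dL/L
VO2 = 7.524 * 6.4 * 10
VO2 = 481.5 mL/min


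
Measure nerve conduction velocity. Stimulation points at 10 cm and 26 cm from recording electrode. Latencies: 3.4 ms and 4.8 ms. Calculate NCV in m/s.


Distance = (26 - 10) / 100 = 0.16 m
dt = (4.8 - 3.4) / 1000 = 0.0014 s
NCV = dist / dt = 114.3 m/s


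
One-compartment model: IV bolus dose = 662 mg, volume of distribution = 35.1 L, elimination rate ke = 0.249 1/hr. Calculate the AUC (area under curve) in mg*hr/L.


C0 = Dose/Vd = 662/35.1 = 18.8604 mg/L
AUC = C0/ke = 18.8604/0.249
AUC = 75.74 mg*hr/L


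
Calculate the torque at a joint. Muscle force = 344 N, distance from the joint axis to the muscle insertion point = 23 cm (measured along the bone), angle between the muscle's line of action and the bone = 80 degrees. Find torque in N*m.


Torque = F * d * sin(theta)   (moment arm = d*sin(theta))
d = 23 cm = 0.23 m
Torque = 344 * 0.23 * sin(80)
Torque = 77.92 N*m


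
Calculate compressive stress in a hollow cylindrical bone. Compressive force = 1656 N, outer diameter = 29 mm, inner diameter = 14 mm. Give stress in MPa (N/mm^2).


A = pi*(r_o^2 - r_i^2)
r_o = 14.5 mm, r_i = 7 mm
A = 506.582 mm^2
sigma = F/A = 1656 / 506.582
sigma = 3.269 MPa


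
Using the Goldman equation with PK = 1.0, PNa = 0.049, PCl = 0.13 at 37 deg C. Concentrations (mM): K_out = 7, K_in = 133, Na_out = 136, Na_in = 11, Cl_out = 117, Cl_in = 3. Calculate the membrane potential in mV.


Vm = (RT/F)*ln((PK*Ko + PNa*Nao + PCl*Cli)/(PK*Ki + PNa*Nai + PCl*Clo))
Numer = 14.054, Denom = 148.749
Vm = -63.05 mV


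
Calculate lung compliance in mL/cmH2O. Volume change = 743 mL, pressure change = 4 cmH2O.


C = dV / dP
C = 743 / 4
C = 185.8 mL/cmH2O


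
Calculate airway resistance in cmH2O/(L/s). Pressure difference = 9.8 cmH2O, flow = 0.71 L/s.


R = dP / flow
R = 9.8 / 0.71
R = 13.8 cmH2O/(L/s)


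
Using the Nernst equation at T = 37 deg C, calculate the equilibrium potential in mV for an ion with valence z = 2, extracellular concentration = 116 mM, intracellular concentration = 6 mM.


E = (RT/(zF)) * ln(C_out/C_in)
T = 37 + 273.15 = 310.15 K
E = (8.314 * 310.15 / (2 * 96485)) * ln(116/6)
E = 39.58 mV


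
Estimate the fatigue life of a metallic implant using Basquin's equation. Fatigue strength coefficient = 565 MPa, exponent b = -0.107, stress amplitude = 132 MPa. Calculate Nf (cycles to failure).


sigma_a = sigma_f' * (2Nf)^b
2Nf = (sigma_a/sigma_f')^(1/b)
2Nf = (132/565)^(1/-0.107)
2Nf = 797316.95
Nf = 3.987e+05


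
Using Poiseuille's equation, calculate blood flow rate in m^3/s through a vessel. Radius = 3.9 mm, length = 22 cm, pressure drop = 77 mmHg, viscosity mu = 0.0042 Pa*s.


Q = pi*r^4*dP / (8*mu*L)
r = 0.0039 m, L = 0.22 m
dP = 77 mmHg = 10265.794 Pa
Q = 0.001009 m^3/s


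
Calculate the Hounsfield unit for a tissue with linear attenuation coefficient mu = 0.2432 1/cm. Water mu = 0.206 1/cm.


HU = ((mu_tissue - mu_water) / mu_water) * 1000
HU = ((0.2432 - 0.206) / 0.206) * 1000
HU = 180.6


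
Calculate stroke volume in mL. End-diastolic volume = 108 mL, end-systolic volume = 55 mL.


SV = EDV - ESV
SV = 108 - 55
SV = 53 mL


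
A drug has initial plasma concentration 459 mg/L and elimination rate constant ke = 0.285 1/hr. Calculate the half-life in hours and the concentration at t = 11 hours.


t_half = ln(2) / ke = 0.693147 / 0.285 = 2.432 hr
C(t) = C0 * exp(-ke*t) = 459 * exp(-0.285*11)
C(11) = 19.97 mg/L


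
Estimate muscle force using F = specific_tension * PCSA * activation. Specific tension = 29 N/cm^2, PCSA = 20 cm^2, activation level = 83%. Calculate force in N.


F = sigma * PCSA * activation
F = 29 * 20 * 0.83
F = 481.4 N


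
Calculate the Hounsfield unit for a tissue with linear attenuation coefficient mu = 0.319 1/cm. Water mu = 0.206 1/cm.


HU = ((mu_tissue - mu_water) / mu_water) * 1000
HU = ((0.319 - 0.206) / 0.206) * 1000
HU = 548.5


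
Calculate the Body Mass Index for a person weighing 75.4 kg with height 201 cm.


BMI = weight / height^2
height = 201 cm = 2.01 m
BMI = 75.4 / 2.01^2
BMI = 18.66 kg/m^2


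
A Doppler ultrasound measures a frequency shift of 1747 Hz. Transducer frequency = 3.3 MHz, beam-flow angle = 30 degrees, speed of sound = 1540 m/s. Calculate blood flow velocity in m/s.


v = fd * c / (2 * f0 * cos(theta))
v = 1747 * 1540 / (2 * 3.3000e+06 * cos(30))
v = 0.4707 m/s


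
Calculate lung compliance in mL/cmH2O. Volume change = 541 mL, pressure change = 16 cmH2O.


C = dV / dP
C = 541 / 16
C = 33.81 mL/cmH2O


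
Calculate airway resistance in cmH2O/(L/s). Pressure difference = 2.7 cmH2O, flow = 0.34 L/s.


R = dP / flow
R = 2.7 / 0.34
R = 7.941 cmH2O/(L/s)


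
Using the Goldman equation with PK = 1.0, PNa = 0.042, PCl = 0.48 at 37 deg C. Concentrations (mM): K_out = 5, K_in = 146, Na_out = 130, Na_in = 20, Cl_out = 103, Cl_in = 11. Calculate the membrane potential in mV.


Vm = (RT/F)*ln((PK*Ko + PNa*Nao + PCl*Cli)/(PK*Ki + PNa*Nai + PCl*Clo))
Numer = 15.74, Denom = 196.28
Vm = -67.44 mV


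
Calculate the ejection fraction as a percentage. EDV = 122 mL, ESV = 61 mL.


SV = EDV - ESV = 122 - 61 = 61 mL
EF = SV/EDV * 100 = 61/122 * 100
EF = 50%


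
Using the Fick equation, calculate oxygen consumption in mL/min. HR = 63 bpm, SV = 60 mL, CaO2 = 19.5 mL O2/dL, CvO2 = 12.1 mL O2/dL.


CO = HR*SV = 63*60/1000 = 3.78 L/min
a-v O2 diff = 19.5 - 12.1 = 7.4 mL/dL
VO2 = CO * (CaO2-CvO2) * 10 dL/L
VO2 = 3.78 * 7.4 * 10
VO2 = 279.7 mL/min


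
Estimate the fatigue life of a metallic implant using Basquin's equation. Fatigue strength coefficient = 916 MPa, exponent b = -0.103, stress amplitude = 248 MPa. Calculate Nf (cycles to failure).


sigma_a = sigma_f' * (2Nf)^b
2Nf = (sigma_a/sigma_f')^(1/b)
2Nf = (248/916)^(1/-0.103)
2Nf = 322970.63
Nf = 1.615e+05


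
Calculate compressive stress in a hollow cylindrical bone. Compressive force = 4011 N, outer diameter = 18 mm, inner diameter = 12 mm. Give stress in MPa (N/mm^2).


A = pi*(r_o^2 - r_i^2)
r_o = 9 mm, r_i = 6 mm
A = 141.372 mm^2
sigma = F/A = 4011 / 141.372
sigma = 28.37 MPa


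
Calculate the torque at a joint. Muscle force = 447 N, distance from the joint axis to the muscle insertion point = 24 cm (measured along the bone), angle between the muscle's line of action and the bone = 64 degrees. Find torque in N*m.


Torque = F * d * sin(theta)   (moment arm = d*sin(theta))
d = 24 cm = 0.24 m
Torque = 447 * 0.24 * sin(64)
Torque = 96.42 N*m


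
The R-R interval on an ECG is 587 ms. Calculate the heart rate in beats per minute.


HR = 60 / RR_interval(s)
RR = 587 ms = 0.587 s
HR = 60 / 0.587 = 102.2 bpm


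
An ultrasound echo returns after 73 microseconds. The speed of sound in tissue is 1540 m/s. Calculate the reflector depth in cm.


depth = c * t / 2
t = 73 us = 7.3000e-05 s
depth = 1540 * 7.3000e-05 / 2
depth = 0.05621 m = 5.621 cm


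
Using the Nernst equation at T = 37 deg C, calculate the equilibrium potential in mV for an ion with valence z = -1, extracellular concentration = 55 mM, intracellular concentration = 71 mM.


E = (RT/(zF)) * ln(C_out/C_in)
T = 37 + 273.15 = 310.15 K
E = (8.314 * 310.15 / (-1 * 96485)) * ln(55/71)
E = 6.824 mV


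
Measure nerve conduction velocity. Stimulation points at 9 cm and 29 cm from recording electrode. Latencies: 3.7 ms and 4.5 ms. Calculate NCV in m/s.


Distance = (29 - 9) / 100 = 0.2 m
dt = (4.5 - 3.7) / 1000 = 8.0000e-04 s
NCV = dist / dt = 250 m/s


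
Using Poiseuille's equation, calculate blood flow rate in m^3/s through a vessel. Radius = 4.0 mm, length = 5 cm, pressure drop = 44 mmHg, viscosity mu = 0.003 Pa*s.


Q = pi*r^4*dP / (8*mu*L)
r = 0.004 m, L = 0.05 m
dP = 44 mmHg = 5866.168 Pa
Q = 0.003932 m^3/s


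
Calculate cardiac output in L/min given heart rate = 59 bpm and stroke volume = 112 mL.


CO = HR * SV
CO = 59 * 112 / 1000
CO = 6.608 L/min


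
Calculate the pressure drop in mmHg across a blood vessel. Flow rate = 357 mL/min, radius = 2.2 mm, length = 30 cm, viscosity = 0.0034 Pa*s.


dP = 8*mu*L*Q / (pi*r^4)
Q = 357 mL/min = 5.95e-06 m^3/s
dP = 659.73 Pa = 659.73 / 133.322 mmHg = 4.948 mmHg


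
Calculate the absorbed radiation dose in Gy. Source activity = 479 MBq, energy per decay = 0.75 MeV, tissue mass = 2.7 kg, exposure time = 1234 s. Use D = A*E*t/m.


A = 479 MBq = 4.7900e+08 Bq
E = 0.75 MeV = 1.2015e-13 J
D = A*E*t/m = 4.7900e+08*1.2015e-13*1234/2.7
D = 0.0263 Gy


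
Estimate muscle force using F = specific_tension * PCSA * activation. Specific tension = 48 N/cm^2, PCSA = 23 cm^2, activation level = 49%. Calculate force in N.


F = sigma * PCSA * activation
F = 48 * 23 * 0.49
F = 541 N


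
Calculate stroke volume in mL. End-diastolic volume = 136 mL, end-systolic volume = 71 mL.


SV = EDV - ESV
SV = 136 - 71
SV = 65 mL


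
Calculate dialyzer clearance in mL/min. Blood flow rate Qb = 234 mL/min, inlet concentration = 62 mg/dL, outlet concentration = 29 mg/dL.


K = Qb * (Cb_in - Cb_out) / Cb_in
K = 234 * (62 - 29) / 62
K = 124.5 mL/min


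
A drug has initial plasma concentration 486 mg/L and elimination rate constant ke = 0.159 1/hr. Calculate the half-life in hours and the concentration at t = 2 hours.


t_half = ln(2) / ke = 0.693147 / 0.159 = 4.359 hr
C(t) = C0 * exp(-ke*t) = 486 * exp(-0.159*2)
C(2) = 353.6 mg/L


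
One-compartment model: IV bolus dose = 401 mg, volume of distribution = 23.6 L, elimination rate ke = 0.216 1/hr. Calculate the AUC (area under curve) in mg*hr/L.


C0 = Dose/Vd = 401/23.6 = 16.9915 mg/L
AUC = C0/ke = 16.9915/0.216
AUC = 78.66 mg*hr/L


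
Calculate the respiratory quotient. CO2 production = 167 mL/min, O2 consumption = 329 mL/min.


RQ = VCO2 / VO2
RQ = 167 / 329
RQ = 0.5076


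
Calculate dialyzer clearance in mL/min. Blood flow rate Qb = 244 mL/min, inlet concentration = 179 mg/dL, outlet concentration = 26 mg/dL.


K = Qb * (Cb_in - Cb_out) / Cb_in
K = 244 * (179 - 26) / 179
K = 208.6 mL/min


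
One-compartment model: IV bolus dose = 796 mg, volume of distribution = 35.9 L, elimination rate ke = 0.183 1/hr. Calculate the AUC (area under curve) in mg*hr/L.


C0 = Dose/Vd = 796/35.9 = 22.1727 mg/L
AUC = C0/ke = 22.1727/0.183
AUC = 121.2 mg*hr/L


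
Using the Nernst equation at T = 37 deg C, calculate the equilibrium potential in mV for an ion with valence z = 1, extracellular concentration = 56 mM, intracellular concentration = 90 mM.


E = (RT/(zF)) * ln(C_out/C_in)
T = 37 + 273.15 = 310.15 K
E = (8.314 * 310.15 / (1 * 96485)) * ln(56/90)
E = -12.68 mV


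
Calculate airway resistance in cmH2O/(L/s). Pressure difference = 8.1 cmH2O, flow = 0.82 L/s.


R = dP / flow
R = 8.1 / 0.82
R = 9.878 cmH2O/(L/s)


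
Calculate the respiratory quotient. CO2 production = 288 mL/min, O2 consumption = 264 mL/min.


RQ = VCO2 / VO2
RQ = 288 / 264
RQ = 1.091


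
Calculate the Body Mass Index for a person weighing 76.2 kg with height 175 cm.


BMI = weight / height^2
height = 175 cm = 1.75 m
BMI = 76.2 / 1.75^2
BMI = 24.88 kg/m^2


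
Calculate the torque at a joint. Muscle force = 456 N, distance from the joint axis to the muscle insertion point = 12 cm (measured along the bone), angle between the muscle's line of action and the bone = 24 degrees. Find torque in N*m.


Torque = F * d * sin(theta)   (moment arm = d*sin(theta))
d = 12 cm = 0.12 m
Torque = 456 * 0.12 * sin(24)
Torque = 22.26 N*m


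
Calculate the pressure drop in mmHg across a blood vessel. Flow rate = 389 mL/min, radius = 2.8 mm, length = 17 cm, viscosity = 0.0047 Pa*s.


dP = 8*mu*L*Q / (pi*r^4)
Q = 389 mL/min = 6.48333e-06 m^3/s
dP = 214.611 Pa = 214.611 / 133.322 mmHg = 1.61 mmHg


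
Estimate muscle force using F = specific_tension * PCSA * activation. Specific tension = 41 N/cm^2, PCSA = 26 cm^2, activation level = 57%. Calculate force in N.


F = sigma * PCSA * activation
F = 41 * 26 * 0.57
F = 607.6 N


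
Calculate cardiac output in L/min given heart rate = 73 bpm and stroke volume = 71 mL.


CO = HR * SV
CO = 73 * 71 / 1000
CO = 5.183 L/min


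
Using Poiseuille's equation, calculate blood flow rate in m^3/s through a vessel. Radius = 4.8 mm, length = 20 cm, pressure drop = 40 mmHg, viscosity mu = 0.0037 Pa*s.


Q = pi*r^4*dP / (8*mu*L)
r = 0.0048 m, L = 0.2 m
dP = 40 mmHg = 5332.88 Pa
Q = 0.001502 m^3/s


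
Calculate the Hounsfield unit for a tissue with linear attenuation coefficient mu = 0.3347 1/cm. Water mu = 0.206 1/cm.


HU = ((mu_tissue - mu_water) / mu_water) * 1000
HU = ((0.3347 - 0.206) / 0.206) * 1000
HU = 624.8


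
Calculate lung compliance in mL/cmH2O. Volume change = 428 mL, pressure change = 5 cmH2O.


C = dV / dP
C = 428 / 5
C = 85.6 mL/cmH2O


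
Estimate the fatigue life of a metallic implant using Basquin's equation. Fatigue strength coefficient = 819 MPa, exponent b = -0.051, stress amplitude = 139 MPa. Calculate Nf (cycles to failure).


sigma_a = sigma_f' * (2Nf)^b
2Nf = (sigma_a/sigma_f')^(1/b)
2Nf = (139/819)^(1/-0.051)
2Nf = 1.2685737e+15
Nf = 6.3429e+14


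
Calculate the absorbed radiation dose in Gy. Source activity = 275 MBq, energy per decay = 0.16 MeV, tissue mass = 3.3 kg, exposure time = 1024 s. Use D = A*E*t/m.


A = 275 MBq = 2.7500e+08 Bq
E = 0.16 MeV = 2.5632e-14 J
D = A*E*t/m = 2.7500e+08*2.5632e-14*1024/3.3
D = 0.002187 Gy


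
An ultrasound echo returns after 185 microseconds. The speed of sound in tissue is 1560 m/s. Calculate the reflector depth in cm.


depth = c * t / 2
t = 185 us = 1.8500e-04 s
depth = 1560 * 1.8500e-04 / 2
depth = 0.1443 m = 14.43 cm


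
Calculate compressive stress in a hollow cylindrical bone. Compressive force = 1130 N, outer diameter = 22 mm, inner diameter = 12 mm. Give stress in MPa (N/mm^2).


A = pi*(r_o^2 - r_i^2)
r_o = 11 mm, r_i = 6 mm
A = 267.035 mm^2
sigma = F/A = 1130 / 267.035
sigma = 4.232 MPa


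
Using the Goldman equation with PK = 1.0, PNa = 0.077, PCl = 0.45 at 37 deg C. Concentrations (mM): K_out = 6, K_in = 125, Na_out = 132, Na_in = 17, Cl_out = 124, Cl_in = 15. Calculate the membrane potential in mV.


Vm = (RT/F)*ln((PK*Ko + PNa*Nao + PCl*Cli)/(PK*Ki + PNa*Nai + PCl*Clo))
Numer = 22.914, Denom = 182.109
Vm = -55.4 mV


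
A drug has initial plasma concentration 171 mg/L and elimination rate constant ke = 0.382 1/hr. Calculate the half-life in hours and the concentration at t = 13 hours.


t_half = ln(2) / ke = 0.693147 / 0.382 = 1.815 hr
C(t) = C0 * exp(-ke*t) = 171 * exp(-0.382*13)
C(13) = 1.192 mg/L


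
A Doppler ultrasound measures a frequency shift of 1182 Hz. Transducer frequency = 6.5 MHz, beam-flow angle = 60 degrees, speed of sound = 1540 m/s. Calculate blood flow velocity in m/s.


v = fd * c / (2 * f0 * cos(theta))
v = 1182 * 1540 / (2 * 6.5000e+06 * cos(60))
v = 0.28 m/s


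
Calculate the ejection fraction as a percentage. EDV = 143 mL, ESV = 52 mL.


SV = EDV - ESV = 143 - 52 = 91 mL
EF = SV/EDV * 100 = 91/143 * 100
EF = 63.64%


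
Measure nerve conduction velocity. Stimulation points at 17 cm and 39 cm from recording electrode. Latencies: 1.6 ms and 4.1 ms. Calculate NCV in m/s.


Distance = (39 - 17) / 100 = 0.22 m
dt = (4.1 - 1.6) / 1000 = 0.0025 s
NCV = dist / dt = 88 m/s


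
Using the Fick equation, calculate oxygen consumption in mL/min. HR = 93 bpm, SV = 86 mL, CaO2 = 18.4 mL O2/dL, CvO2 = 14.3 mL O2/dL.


CO = HR*SV = 93*86/1000 = 7.998 L/min
a-v O2 diff = 18.4 - 14.3 = 4.1 mL/dL
VO2 = CO * (CaO2-CvO2) * 10 dL/L
VO2 = 7.998 * 4.1 * 10
VO2 = 327.9 mL/min


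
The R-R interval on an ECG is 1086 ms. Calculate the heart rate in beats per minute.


HR = 60 / RR_interval(s)
RR = 1086 ms = 1.086 s
HR = 60 / 1.086 = 55.25 bpm


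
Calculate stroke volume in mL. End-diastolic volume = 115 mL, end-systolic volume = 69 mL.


SV = EDV - ESV
SV = 115 - 69
SV = 46 mL


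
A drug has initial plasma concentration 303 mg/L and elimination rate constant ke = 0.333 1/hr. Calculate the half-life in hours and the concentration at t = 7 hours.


t_half = ln(2) / ke = 0.693147 / 0.333 = 2.082 hr
C(t) = C0 * exp(-ke*t) = 303 * exp(-0.333*7)
C(7) = 29.45 mg/L
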